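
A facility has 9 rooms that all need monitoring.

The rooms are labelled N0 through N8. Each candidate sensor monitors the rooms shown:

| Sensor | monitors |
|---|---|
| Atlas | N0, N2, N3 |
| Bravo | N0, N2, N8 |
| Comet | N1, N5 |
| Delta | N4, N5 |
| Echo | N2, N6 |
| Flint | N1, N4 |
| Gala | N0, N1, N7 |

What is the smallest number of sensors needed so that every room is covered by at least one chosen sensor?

Atlas and Bravo and Delta and Echo and Gala together: Atlas ∪ Bravo ∪ Delta ∪ Echo ∪ Gala = {N0, N1, N2, N3, N4, N5, N6, N7, N8} — every room is covered.
No 4 of the 7 sensors cover everything (all 35 combinations miss at least one room), so 5 is optimal.

5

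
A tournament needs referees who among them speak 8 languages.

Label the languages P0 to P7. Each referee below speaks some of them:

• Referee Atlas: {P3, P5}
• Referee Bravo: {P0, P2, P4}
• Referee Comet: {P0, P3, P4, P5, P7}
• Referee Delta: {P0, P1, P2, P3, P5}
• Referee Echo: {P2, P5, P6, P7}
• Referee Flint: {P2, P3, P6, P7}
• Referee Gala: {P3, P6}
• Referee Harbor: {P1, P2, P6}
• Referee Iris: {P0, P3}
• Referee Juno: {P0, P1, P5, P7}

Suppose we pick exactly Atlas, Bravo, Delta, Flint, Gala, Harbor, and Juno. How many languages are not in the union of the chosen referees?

Union of Atlas, Bravo, Delta, Flint, Gala, Harbor, Juno = {P0, P1, P2, P3, P4, P5, P6, P7} — that's every language, so 0 are uncovered.

0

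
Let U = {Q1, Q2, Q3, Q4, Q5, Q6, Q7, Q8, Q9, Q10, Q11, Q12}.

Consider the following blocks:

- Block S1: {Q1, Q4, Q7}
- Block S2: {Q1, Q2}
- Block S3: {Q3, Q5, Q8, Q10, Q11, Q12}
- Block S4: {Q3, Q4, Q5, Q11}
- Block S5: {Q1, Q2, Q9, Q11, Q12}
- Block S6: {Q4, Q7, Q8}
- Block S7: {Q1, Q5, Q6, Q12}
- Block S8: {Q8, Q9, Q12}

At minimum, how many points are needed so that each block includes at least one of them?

Take H = {Q1, Q8, Q11}. Each listed block contains at least one of these, so H is a hitting set of size 3.
The blocks S2, S4, S8 are pairwise disjoint, so any hitting set needs a separate point for each — at least 3. Hence 3 is optimal.

3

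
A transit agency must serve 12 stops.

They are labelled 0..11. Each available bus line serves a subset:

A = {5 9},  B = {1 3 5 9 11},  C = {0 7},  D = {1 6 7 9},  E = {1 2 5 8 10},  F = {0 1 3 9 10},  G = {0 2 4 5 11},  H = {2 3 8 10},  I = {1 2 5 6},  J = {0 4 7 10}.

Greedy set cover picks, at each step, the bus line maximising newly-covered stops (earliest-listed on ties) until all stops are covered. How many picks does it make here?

4

Greedy: pick B (covers 5 new) → pick J (covers 4 new) → pick E (covers 2 new) → pick D (covers 1 new). Total picks: 4.
(The true minimum cover uses only 3 bus lines, so greedy is not optimal here.)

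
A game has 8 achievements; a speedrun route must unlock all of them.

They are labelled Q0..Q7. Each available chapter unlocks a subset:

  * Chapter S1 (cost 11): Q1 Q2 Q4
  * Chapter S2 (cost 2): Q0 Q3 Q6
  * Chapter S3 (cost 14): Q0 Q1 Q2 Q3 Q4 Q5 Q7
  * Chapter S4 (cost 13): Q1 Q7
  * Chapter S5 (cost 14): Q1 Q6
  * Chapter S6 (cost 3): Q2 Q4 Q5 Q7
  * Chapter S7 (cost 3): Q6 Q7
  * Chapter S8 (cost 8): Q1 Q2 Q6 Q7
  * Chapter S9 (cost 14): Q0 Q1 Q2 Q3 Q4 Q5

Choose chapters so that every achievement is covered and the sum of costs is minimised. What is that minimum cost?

13

S2, S6, S8 together cover every achievement (S2 ∪ S6 ∪ S8 = {Q0, Q1, Q2, Q3, Q4, Q5, Q6, Q7}); total cost 2 + 3 + 8 = 13.
No covering selection has total cost below 13.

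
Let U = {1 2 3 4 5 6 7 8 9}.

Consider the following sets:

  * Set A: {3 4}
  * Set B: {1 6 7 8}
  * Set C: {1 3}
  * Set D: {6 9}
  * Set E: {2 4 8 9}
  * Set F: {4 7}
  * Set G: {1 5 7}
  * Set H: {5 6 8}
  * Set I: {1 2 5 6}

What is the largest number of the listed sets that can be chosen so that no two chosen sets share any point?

A, D, G are pairwise disjoint (A={3,4}; D={6,9}; G={1,5,7}).
Every remaining set overlaps one of these, and no 4 of the listed sets are pairwise disjoint, so 3 is the maximum.

3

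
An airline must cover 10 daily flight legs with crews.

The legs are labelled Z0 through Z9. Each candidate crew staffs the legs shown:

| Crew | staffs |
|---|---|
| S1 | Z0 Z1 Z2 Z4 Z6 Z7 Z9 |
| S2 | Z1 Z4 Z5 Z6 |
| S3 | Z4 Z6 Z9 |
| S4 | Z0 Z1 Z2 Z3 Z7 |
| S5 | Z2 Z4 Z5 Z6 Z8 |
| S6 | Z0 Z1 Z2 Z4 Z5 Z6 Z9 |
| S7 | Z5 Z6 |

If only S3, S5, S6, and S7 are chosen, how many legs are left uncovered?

2

Union of S3, S5, S6, S7 = {Z0, Z1, Z2, Z4, Z5, Z6, Z8, Z9}.
Not covered: Z3, Z7 — 2 legs.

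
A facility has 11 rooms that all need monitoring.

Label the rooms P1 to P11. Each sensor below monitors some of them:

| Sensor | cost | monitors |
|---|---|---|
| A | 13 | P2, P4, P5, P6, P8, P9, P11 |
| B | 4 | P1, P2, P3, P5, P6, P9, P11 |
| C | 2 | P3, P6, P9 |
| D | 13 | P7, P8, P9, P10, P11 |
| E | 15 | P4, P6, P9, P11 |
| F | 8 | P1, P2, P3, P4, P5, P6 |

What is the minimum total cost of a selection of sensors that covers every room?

D, F together cover every room (D ∪ F = {P1, P2, P3, P4, P5, P6, P7, P8, P9, P10, P11}); total cost 13 + 8 = 21.
The greedy pick B, D, F costs 25; no covering selection beats 21.

21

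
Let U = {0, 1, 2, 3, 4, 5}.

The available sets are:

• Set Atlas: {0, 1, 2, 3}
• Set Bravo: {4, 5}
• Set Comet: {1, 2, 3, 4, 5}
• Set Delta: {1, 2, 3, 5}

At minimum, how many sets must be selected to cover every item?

Atlas and Comet together: Atlas ∪ Comet = {0, 1, 2, 3, 4, 5} — every item is covered.
No single set has all 6 items (the largest, Comet, has 5), so 2 is optimal.

2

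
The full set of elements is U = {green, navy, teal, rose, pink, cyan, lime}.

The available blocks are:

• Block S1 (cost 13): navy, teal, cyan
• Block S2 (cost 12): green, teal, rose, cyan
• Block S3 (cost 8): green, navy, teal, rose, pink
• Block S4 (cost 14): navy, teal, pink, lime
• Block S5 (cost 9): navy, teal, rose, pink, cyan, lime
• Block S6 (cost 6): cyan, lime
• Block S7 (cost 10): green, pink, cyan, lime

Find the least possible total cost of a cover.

S3, S6 together cover every element (S3 ∪ S6 = {green, navy, teal, rose, pink, cyan, lime}); total cost 8 + 6 = 14.
The greedy pick S5, S3 costs 17; no covering selection beats 14.

14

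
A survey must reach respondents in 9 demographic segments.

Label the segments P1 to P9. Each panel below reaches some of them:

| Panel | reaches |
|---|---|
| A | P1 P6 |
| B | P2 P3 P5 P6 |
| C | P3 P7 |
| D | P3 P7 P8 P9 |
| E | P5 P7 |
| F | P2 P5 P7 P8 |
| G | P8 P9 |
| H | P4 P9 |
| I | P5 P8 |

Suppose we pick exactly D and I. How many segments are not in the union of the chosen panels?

4

Union of D, I = {P3, P5, P7, P8, P9}.
Not covered: P1, P2, P4, P6 — 4 segments.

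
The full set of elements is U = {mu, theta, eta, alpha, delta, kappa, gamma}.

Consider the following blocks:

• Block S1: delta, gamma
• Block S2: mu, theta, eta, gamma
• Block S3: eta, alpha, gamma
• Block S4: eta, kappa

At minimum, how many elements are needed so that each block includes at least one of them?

2

The 2 elements {eta, gamma} hit every block.
The blocks S1, S4 are pairwise disjoint, so any hitting set needs a separate element for each — at least 2. Hence 2 is optimal.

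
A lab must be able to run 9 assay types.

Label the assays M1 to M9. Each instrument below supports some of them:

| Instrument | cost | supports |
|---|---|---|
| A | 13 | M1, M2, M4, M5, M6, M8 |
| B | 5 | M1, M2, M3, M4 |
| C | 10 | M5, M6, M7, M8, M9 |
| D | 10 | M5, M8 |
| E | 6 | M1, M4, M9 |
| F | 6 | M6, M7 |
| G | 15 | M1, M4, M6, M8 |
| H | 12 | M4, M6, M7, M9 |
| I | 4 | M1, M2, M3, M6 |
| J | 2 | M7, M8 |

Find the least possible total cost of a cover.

B, C together cover every assay (B ∪ C = {M1, M2, M3, M4, M5, M6, M7, M8, M9}); total cost 5 + 10 = 15.
The greedy pick I, J, E, C costs 22; no covering selection beats 15.

15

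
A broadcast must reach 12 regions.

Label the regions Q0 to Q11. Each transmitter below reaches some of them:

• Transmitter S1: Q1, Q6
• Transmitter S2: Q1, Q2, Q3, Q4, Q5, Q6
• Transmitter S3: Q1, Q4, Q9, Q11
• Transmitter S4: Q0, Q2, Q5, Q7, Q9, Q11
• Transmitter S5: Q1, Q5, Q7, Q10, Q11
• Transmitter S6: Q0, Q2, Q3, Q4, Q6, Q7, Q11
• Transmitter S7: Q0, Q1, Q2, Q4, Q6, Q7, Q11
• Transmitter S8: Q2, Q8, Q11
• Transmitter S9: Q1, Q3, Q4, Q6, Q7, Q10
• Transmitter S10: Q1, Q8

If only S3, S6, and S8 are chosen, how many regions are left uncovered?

2

Union of S3, S6, S8 = {Q0, Q1, Q2, Q3, Q4, Q6, Q7, Q8, Q9, Q11}.
Not covered: Q5, Q10 — 2 regions.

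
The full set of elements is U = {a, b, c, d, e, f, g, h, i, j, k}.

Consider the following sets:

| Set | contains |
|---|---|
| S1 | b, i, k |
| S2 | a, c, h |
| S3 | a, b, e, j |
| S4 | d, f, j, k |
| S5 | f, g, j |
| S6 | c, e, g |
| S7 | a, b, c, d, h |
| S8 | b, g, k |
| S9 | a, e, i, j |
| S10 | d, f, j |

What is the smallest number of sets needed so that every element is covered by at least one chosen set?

Take {S4, S5, S7, S9}. Their union is {a, b, c, d, e, f, g, h, i, j, k}, which is all 11 elements.
No 3 of the 10 sets cover everything (all 120 combinations miss at least one element), so 4 is optimal.

4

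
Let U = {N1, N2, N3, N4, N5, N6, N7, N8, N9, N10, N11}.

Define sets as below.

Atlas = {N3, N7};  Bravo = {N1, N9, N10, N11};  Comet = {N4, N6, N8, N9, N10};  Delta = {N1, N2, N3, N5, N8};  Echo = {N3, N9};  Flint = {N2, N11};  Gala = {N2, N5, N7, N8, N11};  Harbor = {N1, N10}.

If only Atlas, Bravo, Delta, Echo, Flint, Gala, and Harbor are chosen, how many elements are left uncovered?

Union of Atlas, Bravo, Delta, Echo, Flint, Gala, Harbor = {N1, N2, N3, N5, N7, N8, N9, N10, N11}.
Not covered: N4, N6 — 2 elements.

2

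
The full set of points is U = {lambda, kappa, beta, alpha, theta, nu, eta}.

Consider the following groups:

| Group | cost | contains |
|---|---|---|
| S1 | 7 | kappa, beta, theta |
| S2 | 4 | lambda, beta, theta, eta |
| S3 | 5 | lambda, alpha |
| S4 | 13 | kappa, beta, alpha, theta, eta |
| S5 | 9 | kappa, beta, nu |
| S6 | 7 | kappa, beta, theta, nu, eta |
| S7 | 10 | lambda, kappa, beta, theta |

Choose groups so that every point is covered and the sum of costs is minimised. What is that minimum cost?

S3, S6 together cover every point (S3 ∪ S6 = {lambda, kappa, beta, alpha, theta, nu, eta}); total cost 5 + 7 = 12.
The greedy pick S2, S6, S3 costs 16; no covering selection beats 12.

12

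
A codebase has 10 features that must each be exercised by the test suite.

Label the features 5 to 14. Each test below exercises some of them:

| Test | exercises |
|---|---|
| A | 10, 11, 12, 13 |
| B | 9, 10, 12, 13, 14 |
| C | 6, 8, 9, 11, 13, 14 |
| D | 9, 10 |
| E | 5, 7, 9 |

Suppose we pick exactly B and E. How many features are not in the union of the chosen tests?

Union of B, E = {5, 7, 9, 10, 12, 13, 14}.
Not covered: 6, 8, 11 — 3 features.

3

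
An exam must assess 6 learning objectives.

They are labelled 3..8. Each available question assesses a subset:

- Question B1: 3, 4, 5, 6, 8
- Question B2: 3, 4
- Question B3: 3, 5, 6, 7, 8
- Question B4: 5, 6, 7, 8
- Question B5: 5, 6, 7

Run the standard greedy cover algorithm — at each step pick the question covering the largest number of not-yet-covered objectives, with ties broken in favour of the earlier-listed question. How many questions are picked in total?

Greedy: pick B1 (covers 5 new) → pick B3 (covers 1 new). Total picks: 2.

2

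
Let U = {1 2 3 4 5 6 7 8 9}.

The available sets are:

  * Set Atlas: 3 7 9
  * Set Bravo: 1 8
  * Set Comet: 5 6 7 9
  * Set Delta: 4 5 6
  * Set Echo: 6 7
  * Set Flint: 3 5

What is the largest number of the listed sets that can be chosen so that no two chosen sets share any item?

3

Atlas, Bravo, Delta are pairwise disjoint (Atlas={3,7,9}; Bravo={1,8}; Delta={4,5,6}).
Every remaining set overlaps one of these, and no 4 of the listed sets are pairwise disjoint, so 3 is the maximum.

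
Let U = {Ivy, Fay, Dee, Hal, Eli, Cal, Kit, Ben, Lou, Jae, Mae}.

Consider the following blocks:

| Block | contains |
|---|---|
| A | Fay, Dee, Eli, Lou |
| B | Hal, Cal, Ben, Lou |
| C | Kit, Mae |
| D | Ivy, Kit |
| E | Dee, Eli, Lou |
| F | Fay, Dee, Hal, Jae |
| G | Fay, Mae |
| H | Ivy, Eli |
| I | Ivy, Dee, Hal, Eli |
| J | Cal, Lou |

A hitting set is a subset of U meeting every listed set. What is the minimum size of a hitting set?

4

Take T = {Ivy, Dee, Cal, Mae}. Each listed block contains at least one of these, so T is a hitting set of size 4.
The blocks C, F, H, J are pairwise disjoint, so any hitting set needs a separate element for each — at least 4. Hence 4 is optimal.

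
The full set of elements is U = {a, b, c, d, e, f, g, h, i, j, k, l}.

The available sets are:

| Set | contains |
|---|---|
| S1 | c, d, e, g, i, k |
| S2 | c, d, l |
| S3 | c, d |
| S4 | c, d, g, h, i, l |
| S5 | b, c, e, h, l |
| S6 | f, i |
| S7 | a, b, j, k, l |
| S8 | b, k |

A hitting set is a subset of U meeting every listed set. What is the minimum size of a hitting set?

3

T = {b, d, i} meets every set (each contains at least one member of T), and |T| = 3.
The sets S3, S6, S7 are pairwise disjoint, so any hitting set needs a separate element for each — at least 3. Hence 3 is optimal.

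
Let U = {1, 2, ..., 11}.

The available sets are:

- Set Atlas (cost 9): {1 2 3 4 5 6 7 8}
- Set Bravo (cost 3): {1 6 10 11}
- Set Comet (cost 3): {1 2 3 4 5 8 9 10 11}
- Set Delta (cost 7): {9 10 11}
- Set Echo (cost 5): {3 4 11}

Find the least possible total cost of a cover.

12

Atlas, Comet together cover every element (Atlas ∪ Comet = {1, 2, 3, 4, 5, 6, 7, 8, 9, 10, 11}); total cost 9 + 3 = 12.
The greedy pick Comet, Bravo, Atlas costs 15; no covering selection beats 12.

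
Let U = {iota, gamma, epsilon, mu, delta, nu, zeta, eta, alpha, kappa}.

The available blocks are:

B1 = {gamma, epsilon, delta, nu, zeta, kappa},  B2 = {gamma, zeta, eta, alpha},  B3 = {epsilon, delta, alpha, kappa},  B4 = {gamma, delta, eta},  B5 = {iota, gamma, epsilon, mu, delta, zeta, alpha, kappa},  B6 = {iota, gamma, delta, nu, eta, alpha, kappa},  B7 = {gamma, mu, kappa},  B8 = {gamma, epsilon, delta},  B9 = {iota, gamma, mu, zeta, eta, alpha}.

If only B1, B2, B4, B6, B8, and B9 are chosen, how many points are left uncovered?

0

Union of B1, B2, B4, B6, B8, B9 = {iota, gamma, epsilon, mu, delta, nu, zeta, eta, alpha, kappa} — that's every point, so 0 are uncovered.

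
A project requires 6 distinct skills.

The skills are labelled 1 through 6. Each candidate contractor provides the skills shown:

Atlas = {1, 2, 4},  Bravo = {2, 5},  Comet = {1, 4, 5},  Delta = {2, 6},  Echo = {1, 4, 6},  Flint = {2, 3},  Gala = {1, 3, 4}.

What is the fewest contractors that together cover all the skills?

3

Take {Bravo, Delta, Gala}. Their union is {1, 2, 3, 4, 5, 6}, which is all 6 skills.
No 2 of the 7 contractors cover everything (all 21 combinations miss at least one skill), so 3 is optimal.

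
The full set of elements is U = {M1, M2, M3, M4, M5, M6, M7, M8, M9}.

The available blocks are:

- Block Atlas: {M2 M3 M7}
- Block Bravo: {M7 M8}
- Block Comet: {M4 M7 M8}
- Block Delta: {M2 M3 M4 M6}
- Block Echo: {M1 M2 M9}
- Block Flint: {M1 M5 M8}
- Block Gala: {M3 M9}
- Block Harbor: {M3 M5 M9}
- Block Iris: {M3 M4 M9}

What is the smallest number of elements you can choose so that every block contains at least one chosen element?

H = {M3, M8, M9} meets every block (each contains at least one member of H), and |H| = 3.
No choice of 2 elements meets every block, so 3 is the minimum.

3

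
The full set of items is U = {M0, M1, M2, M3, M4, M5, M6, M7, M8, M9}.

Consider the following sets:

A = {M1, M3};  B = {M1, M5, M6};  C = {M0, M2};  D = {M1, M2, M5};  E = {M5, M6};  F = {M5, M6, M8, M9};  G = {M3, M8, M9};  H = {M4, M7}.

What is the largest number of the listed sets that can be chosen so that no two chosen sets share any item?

C, E, G, H are pairwise disjoint (C={M0,M2}; E={M5,M6}; G={M3,M8,M9}; H={M4,M7}).
Every remaining set overlaps one of these, and no 5 of the listed sets are pairwise disjoint, so 4 is the maximum.

4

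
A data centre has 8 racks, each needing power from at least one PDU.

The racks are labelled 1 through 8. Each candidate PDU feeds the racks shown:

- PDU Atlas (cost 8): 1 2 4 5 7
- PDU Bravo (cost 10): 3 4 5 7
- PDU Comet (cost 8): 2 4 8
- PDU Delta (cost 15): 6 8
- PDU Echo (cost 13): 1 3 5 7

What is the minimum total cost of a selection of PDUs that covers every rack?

33

Atlas, Bravo, Delta together cover every rack (Atlas ∪ Bravo ∪ Delta = {1, 2, 3, 4, 5, 6, 7, 8}); total cost 8 + 10 + 15 = 33.
No covering selection has total cost below 33.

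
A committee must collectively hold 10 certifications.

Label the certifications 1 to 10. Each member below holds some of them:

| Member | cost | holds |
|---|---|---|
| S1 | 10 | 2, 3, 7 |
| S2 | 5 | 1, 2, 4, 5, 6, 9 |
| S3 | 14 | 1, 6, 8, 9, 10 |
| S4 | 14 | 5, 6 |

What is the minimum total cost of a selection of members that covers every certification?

S1, S2, S3 together cover every certification (S1 ∪ S2 ∪ S3 = {1, 2, 3, 4, 5, 6, 7, 8, 9, 10}); total cost 10 + 5 + 14 = 29.
No covering selection has total cost below 29.

29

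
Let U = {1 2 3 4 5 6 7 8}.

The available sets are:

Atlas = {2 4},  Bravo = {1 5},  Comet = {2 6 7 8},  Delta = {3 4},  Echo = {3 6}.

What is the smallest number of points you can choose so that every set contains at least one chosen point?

3

Take H = {4, 5, 6}. Each listed set contains at least one of these, so H is a hitting set of size 3.
The sets Atlas, Bravo, Echo are pairwise disjoint, so any hitting set needs a separate point for each — at least 3. Hence 3 is optimal.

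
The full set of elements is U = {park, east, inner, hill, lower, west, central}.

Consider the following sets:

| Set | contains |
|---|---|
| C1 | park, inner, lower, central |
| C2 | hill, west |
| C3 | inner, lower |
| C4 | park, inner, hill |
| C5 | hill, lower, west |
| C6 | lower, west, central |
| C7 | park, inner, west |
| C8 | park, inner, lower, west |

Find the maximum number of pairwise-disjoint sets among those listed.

2

C1, C2 are pairwise disjoint (C1={park,inner,lower,central}; C2={hill,west}).
Every remaining set overlaps one of these, and no 3 of the listed sets are pairwise disjoint, so 2 is the maximum.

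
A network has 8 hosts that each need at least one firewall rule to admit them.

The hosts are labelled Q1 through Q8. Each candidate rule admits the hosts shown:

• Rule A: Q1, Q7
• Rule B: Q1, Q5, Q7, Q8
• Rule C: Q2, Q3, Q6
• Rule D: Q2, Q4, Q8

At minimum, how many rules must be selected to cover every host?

3

B and C and D together: B ∪ C ∪ D = {Q1, Q2, Q3, Q4, Q5, Q6, Q7, Q8} — every host is covered.
Only C contains Q3, so C is forced; the remaining 5 hosts need at least 2 more rules (each remaining rule adds at most 4) — so at least 3 rules are needed, and 3 is optimal.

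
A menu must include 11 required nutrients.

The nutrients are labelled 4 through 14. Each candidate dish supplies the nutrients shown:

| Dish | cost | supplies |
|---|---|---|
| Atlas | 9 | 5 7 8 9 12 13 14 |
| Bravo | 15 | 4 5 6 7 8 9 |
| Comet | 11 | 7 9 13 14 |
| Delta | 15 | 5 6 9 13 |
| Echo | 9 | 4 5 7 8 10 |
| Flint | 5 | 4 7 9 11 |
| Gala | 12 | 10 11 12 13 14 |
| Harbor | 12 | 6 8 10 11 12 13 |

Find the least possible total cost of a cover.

Atlas, Flint, Harbor together cover every nutrient (Atlas ∪ Flint ∪ Harbor = {4, 5, 6, 7, 8, 9, 10, 11, 12, 13, 14}); total cost 9 + 5 + 12 = 26.
No covering selection has total cost below 26.

26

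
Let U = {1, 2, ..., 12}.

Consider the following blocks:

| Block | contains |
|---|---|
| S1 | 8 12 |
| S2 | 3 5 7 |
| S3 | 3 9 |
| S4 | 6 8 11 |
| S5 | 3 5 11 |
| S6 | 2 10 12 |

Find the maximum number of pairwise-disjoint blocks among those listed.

S3, S4, S6 are pairwise disjoint (S3={3,9}; S4={6,8,11}; S6={2,10,12}).
Every remaining block overlaps one of these, and no 4 of the listed blocks are pairwise disjoint, so 3 is the maximum.

3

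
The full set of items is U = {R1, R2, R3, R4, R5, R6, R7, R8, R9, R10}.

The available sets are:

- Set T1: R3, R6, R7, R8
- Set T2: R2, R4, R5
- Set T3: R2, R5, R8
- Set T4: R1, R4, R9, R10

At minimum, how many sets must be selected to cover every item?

3

T1 and T3 and T4 together: T1 ∪ T3 ∪ T4 = {R1, R2, R3, R4, R5, R6, R7, R8, R9, R10} — every item is covered.
Each set has at most 4 items, and 2·4 = 8 < 10 — so at least 3 sets are needed, and 3 is optimal.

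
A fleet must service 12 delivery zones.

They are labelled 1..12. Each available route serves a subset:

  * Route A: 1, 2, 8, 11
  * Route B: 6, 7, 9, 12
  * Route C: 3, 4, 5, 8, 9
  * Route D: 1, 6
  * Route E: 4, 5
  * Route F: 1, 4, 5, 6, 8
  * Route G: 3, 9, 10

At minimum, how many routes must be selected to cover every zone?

4

A and B and F and G together: A ∪ B ∪ F ∪ G = {1, 2, 3, 4, 5, 6, 7, 8, 9, 10, 11, 12} — every zone is covered.
No 3 of the 7 routes cover everything (all 35 combinations miss at least one zone), so 4 is optimal.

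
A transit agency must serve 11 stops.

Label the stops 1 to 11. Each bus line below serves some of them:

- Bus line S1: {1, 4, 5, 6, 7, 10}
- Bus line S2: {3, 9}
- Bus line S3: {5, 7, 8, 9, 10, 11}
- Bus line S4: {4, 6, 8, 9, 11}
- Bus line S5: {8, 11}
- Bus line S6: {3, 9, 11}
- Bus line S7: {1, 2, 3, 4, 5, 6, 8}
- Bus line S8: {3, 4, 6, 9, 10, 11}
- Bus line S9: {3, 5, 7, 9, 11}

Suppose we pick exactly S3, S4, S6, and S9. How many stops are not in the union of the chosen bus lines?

2

Union of S3, S4, S6, S9 = {3, 4, 5, 6, 7, 8, 9, 10, 11}.
Not covered: 1, 2 — 2 stops.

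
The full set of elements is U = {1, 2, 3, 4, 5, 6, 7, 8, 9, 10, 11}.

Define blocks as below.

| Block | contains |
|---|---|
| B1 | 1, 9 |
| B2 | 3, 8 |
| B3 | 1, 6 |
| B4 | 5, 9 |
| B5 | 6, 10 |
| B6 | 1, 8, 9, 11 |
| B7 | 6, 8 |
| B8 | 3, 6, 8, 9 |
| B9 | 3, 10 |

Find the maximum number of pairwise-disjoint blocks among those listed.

3

B2, B3, B4 are pairwise disjoint (B2={3,8}; B3={1,6}; B4={5,9}).
Every remaining block overlaps one of these, and no 4 of the listed blocks are pairwise disjoint, so 3 is the maximum.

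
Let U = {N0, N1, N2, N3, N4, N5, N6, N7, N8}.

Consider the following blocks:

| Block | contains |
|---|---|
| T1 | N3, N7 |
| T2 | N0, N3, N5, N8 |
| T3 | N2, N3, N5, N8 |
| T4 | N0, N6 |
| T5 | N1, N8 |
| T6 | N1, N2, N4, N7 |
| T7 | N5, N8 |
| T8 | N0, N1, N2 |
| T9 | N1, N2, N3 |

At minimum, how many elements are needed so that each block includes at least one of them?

The 4 elements {N1, N3, N6, N8} hit every block.
No choice of 3 elements meets every block, so 4 is the minimum.

4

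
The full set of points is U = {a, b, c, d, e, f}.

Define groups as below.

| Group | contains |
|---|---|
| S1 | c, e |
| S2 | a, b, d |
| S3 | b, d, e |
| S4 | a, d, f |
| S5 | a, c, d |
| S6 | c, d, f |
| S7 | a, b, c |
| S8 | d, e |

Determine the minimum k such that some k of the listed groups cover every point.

3

S1 and S6 and S7 together: S1 ∪ S6 ∪ S7 = {a, b, c, d, e, f} — every point is covered.
No 2 of the 8 groups cover everything (all 28 combinations miss at least one point), so 3 is optimal.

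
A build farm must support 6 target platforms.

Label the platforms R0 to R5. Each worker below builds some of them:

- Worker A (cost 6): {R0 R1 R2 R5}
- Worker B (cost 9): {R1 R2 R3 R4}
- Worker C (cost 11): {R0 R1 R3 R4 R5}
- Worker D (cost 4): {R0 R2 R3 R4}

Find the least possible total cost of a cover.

10

A, D together cover every platform (A ∪ D = {R0, R1, R2, R3, R4, R5}); total cost 6 + 4 = 10.
No covering selection has total cost below 10.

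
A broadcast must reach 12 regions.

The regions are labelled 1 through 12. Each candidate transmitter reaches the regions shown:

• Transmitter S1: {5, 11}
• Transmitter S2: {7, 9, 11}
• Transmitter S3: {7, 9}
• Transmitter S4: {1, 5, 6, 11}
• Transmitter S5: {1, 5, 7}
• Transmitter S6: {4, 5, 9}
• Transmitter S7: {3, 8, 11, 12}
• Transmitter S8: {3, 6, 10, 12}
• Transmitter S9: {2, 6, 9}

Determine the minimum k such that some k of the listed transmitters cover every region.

S5 and S6 and S7 and S8 and S9 together: S5 ∪ S6 ∪ S7 ∪ S8 ∪ S9 = {1, 2, 3, 4, 5, 6, 7, 8, 9, 10, 11, 12} — every region is covered.
No 4 of the 9 transmitters cover everything (all 126 combinations miss at least one region), so 5 is optimal.

5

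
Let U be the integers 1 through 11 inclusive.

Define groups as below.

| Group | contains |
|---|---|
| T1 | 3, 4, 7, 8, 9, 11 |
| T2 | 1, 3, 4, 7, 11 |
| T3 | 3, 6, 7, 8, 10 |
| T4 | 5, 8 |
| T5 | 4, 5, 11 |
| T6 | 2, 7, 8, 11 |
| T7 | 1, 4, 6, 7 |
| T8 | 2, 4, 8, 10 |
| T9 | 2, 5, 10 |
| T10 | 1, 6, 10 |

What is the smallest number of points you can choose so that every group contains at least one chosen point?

The 3 points {5, 7, 10} hit every group.
No choice of 2 points meets every group, so 3 is the minimum.

3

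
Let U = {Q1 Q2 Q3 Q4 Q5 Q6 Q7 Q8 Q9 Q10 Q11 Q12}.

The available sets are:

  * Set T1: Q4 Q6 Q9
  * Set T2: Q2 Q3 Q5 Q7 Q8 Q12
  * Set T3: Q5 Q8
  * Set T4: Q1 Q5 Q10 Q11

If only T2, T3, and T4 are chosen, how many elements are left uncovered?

3

Union of T2, T3, T4 = {Q1, Q2, Q3, Q5, Q7, Q8, Q10, Q11, Q12}.
Not covered: Q4, Q6, Q9 — 3 elements.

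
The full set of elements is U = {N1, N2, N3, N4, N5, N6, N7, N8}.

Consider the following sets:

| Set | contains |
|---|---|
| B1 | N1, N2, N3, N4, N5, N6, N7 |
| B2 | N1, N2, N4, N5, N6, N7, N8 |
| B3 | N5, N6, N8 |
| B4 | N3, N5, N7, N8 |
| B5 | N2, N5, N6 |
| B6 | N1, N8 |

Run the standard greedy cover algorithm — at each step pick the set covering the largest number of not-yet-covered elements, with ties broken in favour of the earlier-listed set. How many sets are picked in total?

2

Greedy: pick B1 (covers 7 new) → pick B2 (covers 1 new). Total picks: 2.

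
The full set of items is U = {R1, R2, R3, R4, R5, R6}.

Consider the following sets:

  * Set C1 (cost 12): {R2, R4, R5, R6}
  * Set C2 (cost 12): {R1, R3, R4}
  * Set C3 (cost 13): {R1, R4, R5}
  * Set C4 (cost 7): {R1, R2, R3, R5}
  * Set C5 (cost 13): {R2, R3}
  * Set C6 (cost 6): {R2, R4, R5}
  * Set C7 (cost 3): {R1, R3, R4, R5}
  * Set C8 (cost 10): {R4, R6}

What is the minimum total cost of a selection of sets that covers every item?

15

C1, C7 together cover every item (C1 ∪ C7 = {R1, R2, R3, R4, R5, R6}); total cost 12 + 3 = 15.
No covering selection has total cost below 15.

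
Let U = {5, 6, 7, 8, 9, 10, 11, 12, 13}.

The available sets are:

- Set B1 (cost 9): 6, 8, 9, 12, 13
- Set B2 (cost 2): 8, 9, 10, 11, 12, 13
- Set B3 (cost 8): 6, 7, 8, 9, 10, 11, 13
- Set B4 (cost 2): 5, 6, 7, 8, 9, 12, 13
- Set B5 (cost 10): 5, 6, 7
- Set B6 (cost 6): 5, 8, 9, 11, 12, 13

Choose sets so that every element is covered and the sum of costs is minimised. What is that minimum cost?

4

B2, B4 together cover every element (B2 ∪ B4 = {5, 6, 7, 8, 9, 10, 11, 12, 13}); total cost 2 + 2 = 4.
No covering selection has total cost below 4.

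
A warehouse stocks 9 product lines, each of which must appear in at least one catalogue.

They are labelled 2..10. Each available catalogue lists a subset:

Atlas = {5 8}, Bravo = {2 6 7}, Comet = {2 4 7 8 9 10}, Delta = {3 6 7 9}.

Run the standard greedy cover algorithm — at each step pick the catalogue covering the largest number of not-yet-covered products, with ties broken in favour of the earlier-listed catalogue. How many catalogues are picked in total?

Greedy: pick Comet (covers 6 new) → pick Delta (covers 2 new) → pick Atlas (covers 1 new). Total picks: 3.

3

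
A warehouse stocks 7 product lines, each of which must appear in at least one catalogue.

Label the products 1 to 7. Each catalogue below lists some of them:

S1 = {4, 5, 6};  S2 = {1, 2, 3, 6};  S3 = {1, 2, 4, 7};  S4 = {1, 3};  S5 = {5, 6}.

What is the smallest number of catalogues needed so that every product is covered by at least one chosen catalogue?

3

S1 and S3 and S4 together: S1 ∪ S3 ∪ S4 = {1, 2, 3, 4, 5, 6, 7} — every product is covered.
Only S3 contains 7, so S3 is forced; the remaining 3 products need at least 2 more catalogues (each remaining catalogue adds at most 2) — so at least 3 catalogues are needed, and 3 is optimal.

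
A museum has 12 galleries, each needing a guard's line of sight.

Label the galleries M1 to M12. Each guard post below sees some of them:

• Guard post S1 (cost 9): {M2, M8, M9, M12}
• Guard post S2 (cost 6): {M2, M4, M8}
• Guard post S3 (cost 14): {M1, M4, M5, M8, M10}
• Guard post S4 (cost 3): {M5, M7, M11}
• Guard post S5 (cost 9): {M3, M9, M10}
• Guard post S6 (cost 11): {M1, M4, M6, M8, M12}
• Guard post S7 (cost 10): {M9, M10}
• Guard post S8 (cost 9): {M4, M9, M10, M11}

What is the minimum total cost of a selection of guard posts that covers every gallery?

29

S2, S4, S5, S6 together cover every gallery (S2 ∪ S4 ∪ S5 ∪ S6 = {M1, M2, M3, M4, M5, M6, M7, M8, M9, M10, M11, M12}); total cost 6 + 3 + 9 + 11 = 29.
No covering selection has total cost below 29.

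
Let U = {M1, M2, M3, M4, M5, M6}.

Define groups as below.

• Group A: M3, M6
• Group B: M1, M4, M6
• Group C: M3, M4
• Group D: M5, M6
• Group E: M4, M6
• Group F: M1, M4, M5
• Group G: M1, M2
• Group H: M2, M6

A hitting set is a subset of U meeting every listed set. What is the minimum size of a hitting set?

T = {M2, M4, M6} meets every group (each contains at least one member of T), and |T| = 3.
The groups C, D, G are pairwise disjoint, so any hitting set needs a separate element for each — at least 3. Hence 3 is optimal.

3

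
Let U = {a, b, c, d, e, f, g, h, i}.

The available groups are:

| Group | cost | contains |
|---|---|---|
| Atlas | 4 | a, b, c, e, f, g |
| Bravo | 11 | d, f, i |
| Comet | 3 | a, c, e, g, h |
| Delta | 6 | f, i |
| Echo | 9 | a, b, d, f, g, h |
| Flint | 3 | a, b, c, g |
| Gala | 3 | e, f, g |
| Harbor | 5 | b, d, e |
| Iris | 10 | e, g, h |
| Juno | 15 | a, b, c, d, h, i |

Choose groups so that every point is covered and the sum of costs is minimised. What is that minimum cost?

14

Comet, Delta, Harbor together cover every point (Comet ∪ Delta ∪ Harbor = {a, b, c, d, e, f, g, h, i}); total cost 3 + 6 + 5 = 14.
The greedy pick Comet, Atlas, Harbor, Delta costs 18; no covering selection beats 14.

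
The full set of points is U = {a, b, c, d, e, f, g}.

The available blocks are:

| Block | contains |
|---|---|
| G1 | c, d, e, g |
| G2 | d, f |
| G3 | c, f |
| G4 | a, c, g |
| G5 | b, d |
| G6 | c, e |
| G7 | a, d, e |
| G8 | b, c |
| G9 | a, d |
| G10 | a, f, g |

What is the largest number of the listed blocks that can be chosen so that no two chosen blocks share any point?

G5, G6, G10 are pairwise disjoint (G5={b,d}; G6={c,e}; G10={a,f,g}).
Every remaining block overlaps one of these, and no 4 of the listed blocks are pairwise disjoint, so 3 is the maximum.

3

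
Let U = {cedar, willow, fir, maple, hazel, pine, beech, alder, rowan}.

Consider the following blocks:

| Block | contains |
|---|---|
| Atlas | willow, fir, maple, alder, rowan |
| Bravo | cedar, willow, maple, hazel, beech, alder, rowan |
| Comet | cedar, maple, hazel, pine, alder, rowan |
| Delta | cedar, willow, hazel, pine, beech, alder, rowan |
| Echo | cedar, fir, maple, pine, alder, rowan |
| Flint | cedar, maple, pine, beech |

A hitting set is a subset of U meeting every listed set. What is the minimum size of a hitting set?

2

H = {cedar, fir} meets every block (each contains at least one member of H), and |H| = 2.
No single point lies in every block, so at least 2 are needed and 2 is optimal.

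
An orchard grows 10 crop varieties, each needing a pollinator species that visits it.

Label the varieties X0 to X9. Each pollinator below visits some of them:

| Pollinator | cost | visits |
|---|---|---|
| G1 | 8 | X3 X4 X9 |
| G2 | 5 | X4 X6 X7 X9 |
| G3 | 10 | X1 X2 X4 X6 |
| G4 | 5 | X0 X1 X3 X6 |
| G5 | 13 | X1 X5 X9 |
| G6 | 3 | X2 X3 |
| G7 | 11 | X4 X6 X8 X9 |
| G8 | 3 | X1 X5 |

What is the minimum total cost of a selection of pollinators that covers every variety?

G2, G4, G6, G7, G8 together cover every variety (G2 ∪ G4 ∪ G6 ∪ G7 ∪ G8 = {X0, X1, X2, X3, X4, X5, X6, X7, X8, X9}); total cost 5 + 5 + 3 + 11 + 3 = 27.
No covering selection has total cost below 27.

27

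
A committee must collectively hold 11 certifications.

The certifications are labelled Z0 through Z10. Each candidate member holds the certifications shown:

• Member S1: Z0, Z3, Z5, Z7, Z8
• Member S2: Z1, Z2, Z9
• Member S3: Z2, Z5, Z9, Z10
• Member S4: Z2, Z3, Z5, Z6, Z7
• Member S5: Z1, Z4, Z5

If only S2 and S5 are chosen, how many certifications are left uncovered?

Union of S2, S5 = {Z1, Z2, Z4, Z5, Z9}.
Not covered: Z0, Z3, Z6, Z7, Z8, Z10 — 6 certifications.

6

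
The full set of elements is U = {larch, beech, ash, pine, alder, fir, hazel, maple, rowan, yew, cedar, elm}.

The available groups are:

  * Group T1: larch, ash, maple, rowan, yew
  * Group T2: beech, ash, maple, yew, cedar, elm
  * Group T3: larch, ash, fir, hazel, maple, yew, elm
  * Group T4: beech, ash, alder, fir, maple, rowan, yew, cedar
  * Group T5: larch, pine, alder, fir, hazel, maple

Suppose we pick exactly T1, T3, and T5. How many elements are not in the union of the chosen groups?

2

Union of T1, T3, T5 = {larch, ash, pine, alder, fir, hazel, maple, rowan, yew, elm}.
Not covered: beech, cedar — 2 elements.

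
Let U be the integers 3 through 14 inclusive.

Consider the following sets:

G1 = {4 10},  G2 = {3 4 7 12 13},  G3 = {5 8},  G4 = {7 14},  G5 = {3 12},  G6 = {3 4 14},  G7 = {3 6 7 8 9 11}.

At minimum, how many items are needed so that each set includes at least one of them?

The 4 items {3, 5, 10, 14} hit every set.
The sets G1, G3, G4, G5 are pairwise disjoint, so any hitting set needs a separate item for each — at least 4. Hence 4 is optimal.

4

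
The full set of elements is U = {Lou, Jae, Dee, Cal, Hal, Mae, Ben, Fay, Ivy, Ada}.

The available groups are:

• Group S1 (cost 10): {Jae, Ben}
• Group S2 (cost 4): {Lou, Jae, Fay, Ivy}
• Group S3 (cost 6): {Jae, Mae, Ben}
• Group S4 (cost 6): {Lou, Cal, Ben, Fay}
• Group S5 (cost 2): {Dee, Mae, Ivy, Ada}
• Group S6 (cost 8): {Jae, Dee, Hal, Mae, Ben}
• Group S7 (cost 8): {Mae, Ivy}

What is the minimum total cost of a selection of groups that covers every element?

S4, S5, S6 together cover every element (S4 ∪ S5 ∪ S6 = {Lou, Jae, Dee, Cal, Hal, Mae, Ben, Fay, Ivy, Ada}); total cost 6 + 2 + 8 = 16.
The greedy pick S5, S2, S4, S6 costs 20; no covering selection beats 16.

16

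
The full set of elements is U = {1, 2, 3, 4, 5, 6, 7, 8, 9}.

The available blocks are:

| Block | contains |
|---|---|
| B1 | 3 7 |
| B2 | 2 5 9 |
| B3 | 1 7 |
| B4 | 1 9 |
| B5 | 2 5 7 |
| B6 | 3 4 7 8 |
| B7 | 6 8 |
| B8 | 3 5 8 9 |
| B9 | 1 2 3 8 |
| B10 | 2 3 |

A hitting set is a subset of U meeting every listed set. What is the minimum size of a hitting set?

The 4 elements {1, 3, 5, 8} hit every block.
No choice of 3 elements meets every block, so 4 is the minimum.

4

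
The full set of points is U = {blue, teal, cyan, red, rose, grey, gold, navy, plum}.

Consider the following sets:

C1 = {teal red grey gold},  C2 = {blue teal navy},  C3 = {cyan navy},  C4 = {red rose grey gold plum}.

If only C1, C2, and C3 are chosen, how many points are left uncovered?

Union of C1, C2, C3 = {blue, teal, cyan, red, grey, gold, navy}.
Not covered: rose, plum — 2 points.

2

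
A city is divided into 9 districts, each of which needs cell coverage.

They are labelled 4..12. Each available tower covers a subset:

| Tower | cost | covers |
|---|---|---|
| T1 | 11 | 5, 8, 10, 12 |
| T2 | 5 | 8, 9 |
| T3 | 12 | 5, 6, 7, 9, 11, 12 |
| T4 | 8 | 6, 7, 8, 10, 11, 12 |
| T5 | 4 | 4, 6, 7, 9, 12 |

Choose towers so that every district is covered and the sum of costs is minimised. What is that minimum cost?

23

T1, T4, T5 together cover every district (T1 ∪ T4 ∪ T5 = {4, 5, 6, 7, 8, 9, 10, 11, 12}); total cost 11 + 8 + 4 = 23.
No covering selection has total cost below 23.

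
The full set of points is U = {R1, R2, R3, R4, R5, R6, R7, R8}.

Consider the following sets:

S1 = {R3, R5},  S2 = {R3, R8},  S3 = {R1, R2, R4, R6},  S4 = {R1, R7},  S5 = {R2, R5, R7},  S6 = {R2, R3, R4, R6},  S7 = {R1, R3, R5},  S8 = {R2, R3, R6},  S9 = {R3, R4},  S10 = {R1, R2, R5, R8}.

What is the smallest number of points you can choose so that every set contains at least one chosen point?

3

The 3 points {R1, R3, R5} hit every set.
No choice of 2 points meets every set, so 3 is the minimum.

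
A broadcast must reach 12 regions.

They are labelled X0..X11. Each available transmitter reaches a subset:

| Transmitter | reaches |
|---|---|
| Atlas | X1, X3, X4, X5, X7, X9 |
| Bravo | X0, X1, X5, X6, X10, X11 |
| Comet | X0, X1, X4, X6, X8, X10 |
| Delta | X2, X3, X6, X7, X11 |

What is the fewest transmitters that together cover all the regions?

Atlas and Comet and Delta together: Atlas ∪ Comet ∪ Delta = {X0, X1, X2, X3, X4, X5, X6, X7, X8, X9, X10, X11} — every region is covered.
Only Delta contains X2, so Delta is forced; the remaining 7 regions need at least 2 more transmitters (each remaining transmitter adds at most 5) — so at least 3 transmitters are needed, and 3 is optimal.

3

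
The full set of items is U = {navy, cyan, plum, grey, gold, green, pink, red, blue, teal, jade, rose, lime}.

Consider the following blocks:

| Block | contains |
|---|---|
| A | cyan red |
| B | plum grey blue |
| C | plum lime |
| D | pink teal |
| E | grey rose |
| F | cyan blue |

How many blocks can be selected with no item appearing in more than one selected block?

C, D, E, F are pairwise disjoint (C={plum,lime}; D={pink,teal}; E={grey,rose}; F={cyan,blue}).
Every remaining block overlaps one of these, and no 5 of the listed blocks are pairwise disjoint, so 4 is the maximum.

4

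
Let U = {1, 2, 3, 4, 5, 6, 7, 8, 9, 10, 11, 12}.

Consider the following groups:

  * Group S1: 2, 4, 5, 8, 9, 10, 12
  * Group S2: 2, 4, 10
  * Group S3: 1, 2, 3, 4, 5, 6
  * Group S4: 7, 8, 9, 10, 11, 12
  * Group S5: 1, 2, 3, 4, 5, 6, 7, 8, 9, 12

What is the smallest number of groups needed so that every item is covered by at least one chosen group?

2

S4 and S5 cover everything between them: the union {1, 2, 3, 4, 5, 6, 7, 8, 9, 10, 11, 12} is all of U.
No single group has all 12 items (the largest, S5, has 10), so 2 is optimal.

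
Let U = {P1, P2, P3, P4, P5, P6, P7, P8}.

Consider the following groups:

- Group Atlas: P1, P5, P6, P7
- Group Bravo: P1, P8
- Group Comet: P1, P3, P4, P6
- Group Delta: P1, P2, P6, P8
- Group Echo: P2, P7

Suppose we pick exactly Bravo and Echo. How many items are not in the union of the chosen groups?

4

Union of Bravo, Echo = {P1, P2, P7, P8}.
Not covered: P3, P4, P5, P6 — 4 items.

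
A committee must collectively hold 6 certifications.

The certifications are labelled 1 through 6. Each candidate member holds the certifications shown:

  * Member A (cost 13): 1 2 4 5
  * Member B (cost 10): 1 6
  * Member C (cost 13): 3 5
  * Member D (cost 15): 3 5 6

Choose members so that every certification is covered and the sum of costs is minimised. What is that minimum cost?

28

A, D together cover every certification (A ∪ D = {1, 2, 3, 4, 5, 6}); total cost 13 + 15 = 28.
No covering selection has total cost below 28.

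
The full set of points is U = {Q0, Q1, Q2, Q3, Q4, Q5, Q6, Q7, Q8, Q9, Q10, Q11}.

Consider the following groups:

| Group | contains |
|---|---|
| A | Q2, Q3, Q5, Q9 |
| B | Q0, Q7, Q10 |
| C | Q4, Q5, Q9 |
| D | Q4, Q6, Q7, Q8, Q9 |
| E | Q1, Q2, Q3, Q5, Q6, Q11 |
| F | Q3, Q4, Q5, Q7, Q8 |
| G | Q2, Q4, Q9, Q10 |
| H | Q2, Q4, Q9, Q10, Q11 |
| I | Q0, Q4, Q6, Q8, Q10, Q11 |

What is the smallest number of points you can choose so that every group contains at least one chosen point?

T = {Q5, Q8, Q10} meets every group (each contains at least one member of T), and |T| = 3.
No choice of 2 points meets every group, so 3 is the minimum.

3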